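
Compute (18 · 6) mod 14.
10

Reduce the factors first: 18 ≡ 4 (mod 14), so 18 · 6 ≡ 4 · 6 (mod 14). 4 · 6 = 24. Dividing by 14: 24 = 1·14 + 10. So (18 · 6) mod 14 = 10.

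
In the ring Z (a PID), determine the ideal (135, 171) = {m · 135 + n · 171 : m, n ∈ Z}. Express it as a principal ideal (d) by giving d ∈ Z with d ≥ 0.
(135, 171) = (9); d = 9

In the PID Z, (a, b) is generated by gcd(a, b). Compute gcd(171, 135) with the extended Euclidean algorithm, tracking rows (r, s, t) with s·171 + t·135 = r:
  row A: (171, 1, 0)   [1·171 + 0·135 = 171]
  row B: (135, 0, 1)   [0·171 + 1·135 = 135]
  171 = 1·135 + 36   → row C = row A − 1·row B = (36, 1, −1)   [check: 1·171 − 1·135 = 36]
  135 = 3·36 + 27   → row D = row B − 3·row C = (27, −3, 4)   [check: −3·171 + 4·135 = 27]
  36 = 1·27 + 9   → row E = row C − 1·row D = (9, 4, −5)   [check: 4·171 − 5·135 = 9]
  27 = 3·9 + 0   → remainder 0, stop. gcd = 9 (last nonzero row E).
So gcd(135, 171) = 9, with Bézout identity 4·171 − 5·135 = 9. Containment (⊇): the Bézout identity exhibits 9 as an element of (135, 171), giving (9) ⊆ (135, 171). Containment (⊆): since 9 | 135 and 9 | 171 (135 = 9·15, 171 = 9·19), every Z-linear combination of 135 and 171 is divisible by 9, so (135, 171) ⊆ (9). Therefore (135, 171) = (9), d = 9.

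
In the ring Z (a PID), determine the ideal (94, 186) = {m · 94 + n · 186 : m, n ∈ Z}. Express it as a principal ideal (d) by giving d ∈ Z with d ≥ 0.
In the PID Z, (a, b) is generated by gcd(a, b). Compute gcd(186, 94) with the extended Euclidean algorithm, tracking rows (r, s, t) with s·186 + t·94 = r:
  row A: (186, 1, 0)   [1·186 + 0·94 = 186]
  row B: (94, 0, 1)   [0·186 + 1·94 = 94]
  186 = 1·94 + 92   → row C = row A − 1·row B = (92, 1, −1)   [check: 1·186 − 1·94 = 92]
  94 = 1·92 + 2   → row D = row B − 1·row C = (2, −1, 2)   [check: −1·186 + 2·94 = 2]
  92 = 46·2 + 0   → remainder 0, stop. gcd = 2 (last nonzero row D).
So gcd(94, 186) = 2, with Bézout identity −1·186 + 2·94 = 2. Containment (⊇): the Bézout identity exhibits 2 as an element of (94, 186), giving (2) ⊆ (94, 186). Containment (⊆): since 2 | 94 and 2 | 186 (94 = 2·47, 186 = 2·93), every Z-linear combination of 94 and 186 is divisible by 2, so (94, 186) ⊆ (2). Therefore (94, 186) = (2), d = 2.

Final answer: (94, 186) = (2); d = 2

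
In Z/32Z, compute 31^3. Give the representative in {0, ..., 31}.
31

Use repeated squaring. Binary(3) = 11. Walk through the bits of the exponent 3 left-to-right: at each bit after the leading one, square the running value, then multiply by 31 if the bit is 1 (always reducing mod 32):
  bit 1 = 1 (leading): start with 31.
  bit 2 = 1: square 31^2 = 961 ≡ 1; bit is 1, so multiply 1·31 = 31 (mod 32).
Final value: 31^3 ≡ 31 (mod 32).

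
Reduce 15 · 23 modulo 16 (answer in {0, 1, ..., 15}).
9

Reduce the factors first: 23 ≡ 7 (mod 16), so 15 · 23 ≡ 15 · 7 (mod 16). 15 · 7 = 105. Dividing by 16: 105 = 6·16 + 9. So (15 · 23) mod 16 = 9.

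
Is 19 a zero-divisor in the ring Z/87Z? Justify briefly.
gcd(19, 87) = 1, so 19 is a unit in Z/87Z (it has a multiplicative inverse). A unit cannot be a zero-divisor: if 19·b ≡ 0 then multiplying both sides by 19^(−1) gives b ≡ 0. So 19 is not a zero-divisor.

Final answer: NO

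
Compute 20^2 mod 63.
22

Use repeated squaring. Binary(2) = 10. Walk through the bits of the exponent 2 left-to-right: at each bit after the leading one, square the running value, then multiply by 20 if the bit is 1 (always reducing mod 63):
  bit 1 = 1 (leading): start with 20.
  bit 2 = 0: square 20^2 = 400 ≡ 22 (mod 63).
Final value: 20^2 ≡ 22 (mod 63).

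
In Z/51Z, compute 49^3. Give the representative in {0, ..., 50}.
Use repeated squaring. Binary(3) = 11. Walk through the bits of the exponent 3 left-to-right: at each bit after the leading one, square the running value, then multiply by 49 if the bit is 1 (always reducing mod 51):
  bit 1 = 1 (leading): start with 49.
  bit 2 = 1: square 49^2 = 2401 ≡ 4; bit is 1, so multiply 4·49 = 196 ≡ 43 (mod 51).
Final value: 49^3 ≡ 43 (mod 51).

Final answer: 43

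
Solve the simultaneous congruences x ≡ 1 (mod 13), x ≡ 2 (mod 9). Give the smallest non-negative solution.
The moduli 13, 9 are pairwise coprime, so by the CRT there is a unique solution mod 13·9 = 117.
Solve by successive substitution. Start with x ≡ 1 (mod 13).
  Combine with x ≡ 2 (mod 9): write x = 1 + 13·t and require 1 + 13·t ≡ 2 (mod 9), i.e. 13·t ≡ 2 − 1 ≡ 1 (mod 9). Since 13^(−1) ≡ 7 (mod 9) (13 ≡ 4 (mod 9)), t ≡ 7·1 ≡ 7 (mod 9). So x ≡ 1 + 13·7 = 92 (mod 117).
Unique solution in [0, 117): x = 92.

Final answer: x ≡ 92 (mod 117); the representative in [0, 117) is 92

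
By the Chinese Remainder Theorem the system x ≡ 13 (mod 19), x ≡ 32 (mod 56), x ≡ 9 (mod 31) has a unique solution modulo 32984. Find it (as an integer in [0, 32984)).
x ≡ 7480 (mod 32984); the representative in [0, 32984) is 7480

The moduli 19, 56, 31 are pairwise coprime, so by the CRT there is a unique solution mod 19·56·31 = 32984.
Solve by successive substitution. Start with x ≡ 13 (mod 19).
  Combine with x ≡ 32 (mod 56): write x = 13 + 19·t and require 13 + 19·t ≡ 32 (mod 56), i.e. 19·t ≡ 32 − 13 ≡ 19 (mod 56). Since 19^(−1) ≡ 3 (mod 56), t ≡ 3·19 ≡ 1 (mod 56). So x ≡ 13 + 19·1 = 32 (mod 1064).
  Combine with x ≡ 9 (mod 31): write x = 32 + 1064·t and require 32 + 1064·t ≡ 9 (mod 31), i.e. 1064·t ≡ 9 − 32 ≡ 8 (mod 31). Since 1064^(−1) ≡ 28 (mod 31) (1064 ≡ 10 (mod 31)), t ≡ 28·8 ≡ 7 (mod 31). So x ≡ 32 + 1064·7 = 7480 (mod 32984).
Unique solution in [0, 32984): x = 7480.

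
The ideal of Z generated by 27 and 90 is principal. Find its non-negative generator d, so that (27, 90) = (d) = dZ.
In the PID Z, (a, b) is generated by gcd(a, b). Compute gcd(90, 27) with the extended Euclidean algorithm, tracking rows (r, s, t) with s·90 + t·27 = r:
  row A: (90, 1, 0)   [1·90 + 0·27 = 90]
  row B: (27, 0, 1)   [0·90 + 1·27 = 27]
  90 = 3·27 + 9   → row C = row A − 3·row B = (9, 1, −3)   [check: 1·90 − 3·27 = 9]
  27 = 3·9 + 0   → remainder 0, stop. gcd = 9 (last nonzero row C).
So gcd(27, 90) = 9, with Bézout identity 1·90 − 3·27 = 9. Containment (⊇): the Bézout identity exhibits 9 as an element of (27, 90), giving (9) ⊆ (27, 90). Containment (⊆): since 9 | 27 and 9 | 90 (27 = 9·3, 90 = 9·10), every Z-linear combination of 27 and 90 is divisible by 9, so (27, 90) ⊆ (9). Therefore (27, 90) = (9), d = 9.

Final answer: (27, 90) = (9); d = 9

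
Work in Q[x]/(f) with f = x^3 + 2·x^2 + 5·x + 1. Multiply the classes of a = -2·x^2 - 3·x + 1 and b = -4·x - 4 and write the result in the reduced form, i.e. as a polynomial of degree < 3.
First multiply in Q[x] without reducing: a · b = 8·x^3 + 20·x^2 + 8·x - 4. Now divide by f(x) = x^3 + 2·x^2 + 5·x + 1, eliminating the leading term at each step:
  leading term 8·x^3: subtract (8)·f(x) = 8·x^3 + 16·x^2 + 40·x + 8, leaving 4·x^2 - 32·x - 12
The degree is now < 3, so this is the remainder. Hence a · b ≡ 4·x^2 - 32·x - 12 in Q[x]/(f).

Final answer: a · b ≡ 4·x^2 - 32·x - 12 (mod f(x))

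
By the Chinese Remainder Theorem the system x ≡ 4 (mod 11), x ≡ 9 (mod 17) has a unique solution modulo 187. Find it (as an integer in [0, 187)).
x ≡ 26 (mod 187); the representative in [0, 187) is 26

The moduli 11, 17 are pairwise coprime, so by the CRT there is a unique solution mod 11·17 = 187.
Solve by successive substitution. Start with x ≡ 4 (mod 11).
  Combine with x ≡ 9 (mod 17): write x = 4 + 11·t and require 4 + 11·t ≡ 9 (mod 17), i.e. 11·t ≡ 9 − 4 ≡ 5 (mod 17). Since 11^(−1) ≡ 14 (mod 17), t ≡ 14·5 ≡ 2 (mod 17). So x ≡ 4 + 11·2 = 26 (mod 187).
Unique solution in [0, 187): x = 26.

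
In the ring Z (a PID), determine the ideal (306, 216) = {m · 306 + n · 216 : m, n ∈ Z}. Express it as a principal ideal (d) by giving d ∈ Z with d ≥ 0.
(306, 216) = (18); d = 18

In the PID Z, (a, b) is generated by gcd(a, b). Compute gcd(306, 216) with the extended Euclidean algorithm, tracking rows (r, s, t) with s·306 + t·216 = r:
  row A: (306, 1, 0)   [1·306 + 0·216 = 306]
  row B: (216, 0, 1)   [0·306 + 1·216 = 216]
  306 = 1·216 + 90   → row C = row A − 1·row B = (90, 1, −1)   [check: 1·306 − 1·216 = 90]
  216 = 2·90 + 36   → row D = row B − 2·row C = (36, −2, 3)   [check: −2·306 + 3·216 = 36]
  90 = 2·36 + 18   → row E = row C − 2·row D = (18, 5, −7)   [check: 5·306 − 7·216 = 18]
  36 = 2·18 + 0   → remainder 0, stop. gcd = 18 (last nonzero row E).
So gcd(306, 216) = 18, with Bézout identity 5·306 − 7·216 = 18. Containment (⊇): the Bézout identity exhibits 18 as an element of (306, 216), giving (18) ⊆ (306, 216). Containment (⊆): since 18 | 306 and 18 | 216 (306 = 18·17, 216 = 18·12), every Z-linear combination of 306 and 216 is divisible by 18, so (306, 216) ⊆ (18). Therefore (306, 216) = (18), d = 18.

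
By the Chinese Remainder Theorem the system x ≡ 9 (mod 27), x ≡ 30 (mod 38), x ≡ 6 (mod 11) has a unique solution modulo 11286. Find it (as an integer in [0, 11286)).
The moduli 27, 38, 11 are pairwise coprime, so by the CRT there is a unique solution mod 27·38·11 = 11286.
Solve by successive substitution. Start with x ≡ 9 (mod 27).
  Combine with x ≡ 30 (mod 38): write x = 9 + 27·t and require 9 + 27·t ≡ 30 (mod 38), i.e. 27·t ≡ 30 − 9 ≡ 21 (mod 38). Since 27^(−1) ≡ 31 (mod 38), t ≡ 31·21 ≡ 5 (mod 38). So x ≡ 9 + 27·5 = 144 (mod 1026).
  Combine with x ≡ 6 (mod 11): write x = 144 + 1026·t and require 144 + 1026·t ≡ 6 (mod 11), i.e. 1026·t ≡ 6 − 144 ≡ 5 (mod 11). Since 1026^(−1) ≡ 4 (mod 11) (1026 ≡ 3 (mod 11)), t ≡ 4·5 ≡ 9 (mod 11). So x ≡ 144 + 1026·9 = 9378 (mod 11286).
Unique solution in [0, 11286): x = 9378.

Final answer: x ≡ 9378 (mod 11286); the representative in [0, 11286) is 9378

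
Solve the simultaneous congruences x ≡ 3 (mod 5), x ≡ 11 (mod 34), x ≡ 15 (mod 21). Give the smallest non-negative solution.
x ≡ 2493 (mod 3570); the representative in [0, 3570) is 2493

The moduli 5, 34, 21 are pairwise coprime, so by the CRT there is a unique solution mod 5·34·21 = 3570.
Solve by successive substitution. Start with x ≡ 3 (mod 5).
  Combine with x ≡ 11 (mod 34): write x = 3 + 5·t and require 3 + 5·t ≡ 11 (mod 34), i.e. 5·t ≡ 11 − 3 ≡ 8 (mod 34). Since 5^(−1) ≡ 7 (mod 34), t ≡ 7·8 ≡ 22 (mod 34). So x ≡ 3 + 5·22 = 113 (mod 170).
  Combine with x ≡ 15 (mod 21): write x = 113 + 170·t and require 113 + 170·t ≡ 15 (mod 21), i.e. 170·t ≡ 15 − 113 ≡ 7 (mod 21). Since 170^(−1) ≡ 11 (mod 21) (170 ≡ 2 (mod 21)), t ≡ 11·7 ≡ 14 (mod 21). So x ≡ 113 + 170·14 = 2493 (mod 3570).
Unique solution in [0, 3570): x = 2493.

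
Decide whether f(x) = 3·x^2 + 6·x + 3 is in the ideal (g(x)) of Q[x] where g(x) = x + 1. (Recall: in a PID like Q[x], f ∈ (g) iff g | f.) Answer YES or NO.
YES

In Q[x] the ideal (g) consists of all multiples of g, so f ∈ (g) iff g | f, i.e. iff the remainder of f on division by g is 0. Divide f by g (g is monic, so eliminate the leading term of the running remainder at each step):
  leading term 3·x^2: subtract (3·x)·g(x) = 3·x^2 + 3·x, leaving 3·x + 3
  leading term 3·x: subtract (3)·g(x) = 3·x + 3, leaving 0
The remainder is 0, so f(x) = g(x) · h(x) with h(x) = 3·x + 3. Hence g | f, i.e. f ∈ (g).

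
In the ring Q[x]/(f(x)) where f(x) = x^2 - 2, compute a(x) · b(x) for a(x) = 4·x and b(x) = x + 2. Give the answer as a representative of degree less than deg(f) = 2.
First multiply in Q[x] without reducing: a · b = 4·x^2 + 8·x. Now divide by f(x) = x^2 - 2, eliminating the leading term at each step:
  leading term 4·x^2: subtract (4)·f(x) = 4·x^2 - 8, leaving 8·x + 8
The degree is now < 2, so this is the remainder. Hence a · b ≡ 8·x + 8 in Q[x]/(f).

Final answer: a · b ≡ 8·x + 8 (mod f(x))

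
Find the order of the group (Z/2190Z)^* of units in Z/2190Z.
(Z/2190Z)^* consists of the classes a with gcd(a, 2190) = 1, so its order is φ(2190). φ is multiplicative, with φ(p^e) = p^e − p^(e−1). Factorise 2190 = 2 · 3 · 5 · 73. Then
  φ(2190) = (2 − 1) · (3 − 1) · (5 − 1) · (73 − 1) = 1 · 2 · 4 · 72 = 576.
Thus |(Z/2190Z)^*| = 576.

Final answer: |(Z/2190Z)^*| = 576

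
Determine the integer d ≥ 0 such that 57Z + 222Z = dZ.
In the PID Z, (a, b) is generated by gcd(a, b). Compute gcd(222, 57) with the extended Euclidean algorithm, tracking rows (r, s, t) with s·222 + t·57 = r:
  row A: (222, 1, 0)   [1·222 + 0·57 = 222]
  row B: (57, 0, 1)   [0·222 + 1·57 = 57]
  222 = 3·57 + 51   → row C = row A − 3·row B = (51, 1, −3)   [check: 1·222 − 3·57 = 51]
  57 = 1·51 + 6   → row D = row B − 1·row C = (6, −1, 4)   [check: −1·222 + 4·57 = 6]
  51 = 8·6 + 3   → row E = row C − 8·row D = (3, 9, −35)   [check: 9·222 − 35·57 = 3]
  6 = 2·3 + 0   → remainder 0, stop. gcd = 3 (last nonzero row E).
So gcd(57, 222) = 3, with Bézout identity 9·222 − 35·57 = 3. Containment (⊇): the Bézout identity exhibits 3 as an element of (57, 222), giving (3) ⊆ (57, 222). Containment (⊆): since 3 | 57 and 3 | 222 (57 = 3·19, 222 = 3·74), every Z-linear combination of 57 and 222 is divisible by 3, so (57, 222) ⊆ (3). Therefore (57, 222) = (3), d = 3.

Final answer: (57, 222) = (3); d = 3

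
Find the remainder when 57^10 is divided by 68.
49

Use repeated squaring. Binary(10) = 1010. Walk through the bits of the exponent 10 left-to-right: at each bit after the leading one, square the running value, then multiply by 57 if the bit is 1 (always reducing mod 68):
  bit 1 = 1 (leading): start with 57.
  bit 2 = 0: square 57^2 = 3249 ≡ 53 (mod 68).
  bit 3 = 1: square 53^2 = 2809 ≡ 21; bit is 1, so multiply 21·57 = 1197 ≡ 41 (mod 68).
  bit 4 = 0: square 41^2 = 1681 ≡ 49 (mod 68).
Final value: 57^10 ≡ 49 (mod 68).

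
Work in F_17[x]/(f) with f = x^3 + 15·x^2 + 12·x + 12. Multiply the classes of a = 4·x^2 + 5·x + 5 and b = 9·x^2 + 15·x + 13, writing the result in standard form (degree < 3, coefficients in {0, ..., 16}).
Multiply as integer polynomials: a · b = 36·x^4 + 105·x^3 + 172·x^2 + 140·x + 65. Reducing coefficients mod 17: a · b ≡ 2·x^4 + 3·x^3 + 2·x^2 + 4·x + 14. Now divide by f(x) = x^3 + 15·x^2 + 12·x + 12 in F_17[x], eliminating the leading term at each step:
  leading term 2·x^4: subtract (2·x)·f(x) = 2·x^4 + 13·x^3 + 7·x^2 + 7·x, leaving 7·x^3 + 12·x^2 + 14·x + 14 (coefficients mod 17)
  leading term 7·x^3: subtract (7)·f(x) = 7·x^3 + 3·x^2 + 16·x + 16, leaving 9·x^2 + 15·x + 15 (coefficients mod 17)
The degree is now < 3, so this is the remainder. Hence a · b ≡ 9·x^2 + 15·x + 15 in F_17[x]/(f).

Final answer: a · b ≡ 9·x^2 + 15·x + 15 (mod f(x))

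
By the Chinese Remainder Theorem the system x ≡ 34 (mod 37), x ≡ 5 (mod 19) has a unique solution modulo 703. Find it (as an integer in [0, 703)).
x ≡ 404 (mod 703); the representative in [0, 703) is 404

The moduli 37, 19 are pairwise coprime, so by the CRT there is a unique solution mod 37·19 = 703.
Solve by successive substitution. Start with x ≡ 34 (mod 37).
  Combine with x ≡ 5 (mod 19): write x = 34 + 37·t and require 34 + 37·t ≡ 5 (mod 19), i.e. 37·t ≡ 5 − 34 ≡ 9 (mod 19). Since 37^(−1) ≡ 18 (mod 19) (37 ≡ 18 (mod 19)), t ≡ 18·9 ≡ 10 (mod 19). So x ≡ 34 + 37·10 = 404 (mod 703).
Unique solution in [0, 703): x = 404.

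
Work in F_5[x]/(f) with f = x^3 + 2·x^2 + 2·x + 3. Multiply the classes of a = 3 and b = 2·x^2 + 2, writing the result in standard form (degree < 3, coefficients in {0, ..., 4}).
a · b ≡ x^2 + 1 (mod f(x))

Multiply as integer polynomials: a · b = 6·x^2 + 6. Reducing coefficients mod 5: a · b ≡ x^2 + 1. This already has degree < 3, so no reduction by f is needed. Hence a · b ≡ x^2 + 1 in F_5[x]/(f).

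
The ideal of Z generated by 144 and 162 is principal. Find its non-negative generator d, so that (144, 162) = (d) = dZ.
(144, 162) = (18); d = 18

In the PID Z, (a, b) is generated by gcd(a, b). Compute gcd(162, 144) with the extended Euclidean algorithm, tracking rows (r, s, t) with s·162 + t·144 = r:
  row A: (162, 1, 0)   [1·162 + 0·144 = 162]
  row B: (144, 0, 1)   [0·162 + 1·144 = 144]
  162 = 1·144 + 18   → row C = row A − 1·row B = (18, 1, −1)   [check: 1·162 − 1·144 = 18]
  144 = 8·18 + 0   → remainder 0, stop. gcd = 18 (last nonzero row C).
So gcd(144, 162) = 18, with Bézout identity 1·162 − 1·144 = 18. Containment (⊇): the Bézout identity exhibits 18 as an element of (144, 162), giving (18) ⊆ (144, 162). Containment (⊆): since 18 | 144 and 18 | 162 (144 = 18·8, 162 = 18·9), every Z-linear combination of 144 and 162 is divisible by 18, so (144, 162) ⊆ (18). Therefore (144, 162) = (18), d = 18.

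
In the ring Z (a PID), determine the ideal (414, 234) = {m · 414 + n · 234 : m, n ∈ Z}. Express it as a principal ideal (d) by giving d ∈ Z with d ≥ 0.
(414, 234) = (18); d = 18

In the PID Z, (a, b) is generated by gcd(a, b). Compute gcd(414, 234) with the extended Euclidean algorithm, tracking rows (r, s, t) with s·414 + t·234 = r:
  row A: (414, 1, 0)   [1·414 + 0·234 = 414]
  row B: (234, 0, 1)   [0·414 + 1·234 = 234]
  414 = 1·234 + 180   → row C = row A − 1·row B = (180, 1, −1)   [check: 1·414 − 1·234 = 180]
  234 = 1·180 + 54   → row D = row B − 1·row C = (54, −1, 2)   [check: −1·414 + 2·234 = 54]
  180 = 3·54 + 18   → row E = row C − 3·row D = (18, 4, −7)   [check: 4·414 − 7·234 = 18]
  54 = 3·18 + 0   → remainder 0, stop. gcd = 18 (last nonzero row E).
So gcd(414, 234) = 18, with Bézout identity 4·414 − 7·234 = 18. Containment (⊇): the Bézout identity exhibits 18 as an element of (414, 234), giving (18) ⊆ (414, 234). Containment (⊆): since 18 | 414 and 18 | 234 (414 = 18·23, 234 = 18·13), every Z-linear combination of 414 and 234 is divisible by 18, so (414, 234) ⊆ (18). Therefore (414, 234) = (18), d = 18.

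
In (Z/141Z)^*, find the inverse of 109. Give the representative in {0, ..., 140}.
109^(−1) ≡ 22 (mod 141)

Apply the extended Euclidean algorithm to (141, 109), tracking rows (r, s, t) with s·141 + t·109 = r. Each division r_prev = q·r_cur + r_new produces the new row as (previous row) − q·(current row):
  row A: (141, 1, 0)   [1·141 + 0·109 = 141]
  row B: (109, 0, 1)   [0·141 + 1·109 = 109]
  141 = 1·109 + 32   → row C = row A − 1·row B = (32, 1, −1)   [check: 1·141 − 1·109 = 32]
  109 = 3·32 + 13   → row D = row B − 3·row C = (13, −3, 4)   [check: −3·141 + 4·109 = 13]
  32 = 2·13 + 6   → row E = row C − 2·row D = (6, 7, −9)   [check: 7·141 − 9·109 = 6]
  13 = 2·6 + 1   → row F = row D − 2·row E = (1, −17, 22)   [check: −17·141 + 22·109 = 1]
  6 = 6·1 + 0   → remainder 0, stop. gcd = 1 (last nonzero row F).
The gcd is 1, so 109 is invertible mod 141. The last nonzero row gives −17·141 + 22·109 = 1, so t = 22. So 109^(−1) ≡ 22 (mod 141). Verify: 109 · 22 = 2398 ≡ 1 (mod 141). ✓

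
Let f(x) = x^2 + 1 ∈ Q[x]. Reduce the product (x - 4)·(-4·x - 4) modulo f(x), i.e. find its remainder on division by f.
First multiply in Q[x] without reducing: a · b = -4·x^2 + 12·x + 16. Now divide by f(x) = x^2 + 1, eliminating the leading term at each step:
  leading term -4·x^2: subtract (-4)·f(x) = -4·x^2 - 4, leaving 12·x + 20
The degree is now < 2, so this is the remainder. Hence a · b ≡ 12·x + 20 in Q[x]/(f).

Final answer: a · b ≡ 12·x + 20 (mod f(x))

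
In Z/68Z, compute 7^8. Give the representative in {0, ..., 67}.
Use repeated squaring. Binary(8) = 1000. Walk through the bits of the exponent 8 left-to-right: at each bit after the leading one, square the running value, then multiply by 7 if the bit is 1 (always reducing mod 68):
  bit 1 = 1 (leading): start with 7.
  bit 2 = 0: square 7^2 = 49 (mod 68).
  bit 3 = 0: square 49^2 = 2401 ≡ 21 (mod 68).
  bit 4 = 0: square 21^2 = 441 ≡ 33 (mod 68).
Final value: 7^8 ≡ 33 (mod 68).

Final answer: 33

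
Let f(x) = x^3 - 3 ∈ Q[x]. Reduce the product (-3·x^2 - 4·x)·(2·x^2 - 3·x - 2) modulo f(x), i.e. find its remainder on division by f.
First multiply in Q[x] without reducing: a · b = -6·x^4 + x^3 + 18·x^2 + 8·x. Now divide by f(x) = x^3 - 3, eliminating the leading term at each step:
  leading term -6·x^4: subtract (-6·x)·f(x) = -6·x^4 + 18·x, leaving x^3 + 18·x^2 - 10·x
  leading term x^3: subtract (1)·f(x) = x^3 - 3, leaving 18·x^2 - 10·x + 3
The degree is now < 3, so this is the remainder. Hence a · b ≡ 18·x^2 - 10·x + 3 in Q[x]/(f).

Final answer: a · b ≡ 18·x^2 - 10·x + 3 (mod f(x))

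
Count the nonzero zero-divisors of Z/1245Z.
In Z/1245Z each nonzero element is either a unit (gcd with 1245 is 1) or a zero-divisor (gcd > 1). The number of units is φ(1245): factorise 1245 = 3 · 5 · 83, so φ(1245) = (3 − 1) · (5 − 1) · (83 − 1) = 2 · 4 · 82 = 656. The nonzero elements number 1245 − 1 = 1244. Hence the nonzero zero-divisors number 1244 − 656 = 588.

Final answer: Z/1245Z has 588 nonzero zero-divisors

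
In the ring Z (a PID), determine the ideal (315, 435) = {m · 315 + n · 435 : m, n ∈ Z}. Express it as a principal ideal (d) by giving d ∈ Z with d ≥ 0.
In the PID Z, (a, b) is generated by gcd(a, b). Compute gcd(435, 315) with the extended Euclidean algorithm, tracking rows (r, s, t) with s·435 + t·315 = r:
  row A: (435, 1, 0)   [1·435 + 0·315 = 435]
  row B: (315, 0, 1)   [0·435 + 1·315 = 315]
  435 = 1·315 + 120   → row C = row A − 1·row B = (120, 1, −1)   [check: 1·435 − 1·315 = 120]
  315 = 2·120 + 75   → row D = row B − 2·row C = (75, −2, 3)   [check: −2·435 + 3·315 = 75]
  120 = 1·75 + 45   → row E = row C − 1·row D = (45, 3, −4)   [check: 3·435 − 4·315 = 45]
  75 = 1·45 + 30   → row F = row D − 1·row E = (30, −5, 7)   [check: −5·435 + 7·315 = 30]
  45 = 1·30 + 15   → row G = row E − 1·row F = (15, 8, −11)   [check: 8·435 − 11·315 = 15]
  30 = 2·15 + 0   → remainder 0, stop. gcd = 15 (last nonzero row G).
So gcd(315, 435) = 15, with Bézout identity 8·435 − 11·315 = 15. Containment (⊇): the Bézout identity exhibits 15 as an element of (315, 435), giving (15) ⊆ (315, 435). Containment (⊆): since 15 | 315 and 15 | 435 (315 = 15·21, 435 = 15·29), every Z-linear combination of 315 and 435 is divisible by 15, so (315, 435) ⊆ (15). Therefore (315, 435) = (15), d = 15.

Final answer: (315, 435) = (15); d = 15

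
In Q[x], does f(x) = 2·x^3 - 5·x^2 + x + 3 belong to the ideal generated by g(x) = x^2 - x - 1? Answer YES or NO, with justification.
YES

In Q[x] the ideal (g) consists of all multiples of g, so f ∈ (g) iff g | f, i.e. iff the remainder of f on division by g is 0. Divide f by g (g is monic, so eliminate the leading term of the running remainder at each step):
  leading term 2·x^3: subtract (2·x)·g(x) = 2·x^3 - 2·x^2 - 2·x, leaving -3·x^2 + 3·x + 3
  leading term -3·x^2: subtract (-3)·g(x) = -3·x^2 + 3·x + 3, leaving 0
The remainder is 0, so f(x) = g(x) · h(x) with h(x) = 2·x - 3. Hence g | f, i.e. f ∈ (g).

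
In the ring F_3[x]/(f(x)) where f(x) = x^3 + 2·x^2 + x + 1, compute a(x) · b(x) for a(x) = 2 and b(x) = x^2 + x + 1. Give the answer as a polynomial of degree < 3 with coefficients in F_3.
a · b ≡ 2·x^2 + 2·x + 2 (mod f(x))

Multiply as integer polynomials: a · b = 2·x^2 + 2·x + 2. Reducing coefficients mod 3: a · b ≡ 2·x^2 + 2·x + 2. This already has degree < 3, so no reduction by f is needed. Hence a · b ≡ 2·x^2 + 2·x + 2 in F_3[x]/(f).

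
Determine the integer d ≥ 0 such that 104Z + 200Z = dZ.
(104, 200) = (8); d = 8

In the PID Z, (a, b) is generated by gcd(a, b). Compute gcd(200, 104) with the extended Euclidean algorithm, tracking rows (r, s, t) with s·200 + t·104 = r:
  row A: (200, 1, 0)   [1·200 + 0·104 = 200]
  row B: (104, 0, 1)   [0·200 + 1·104 = 104]
  200 = 1·104 + 96   → row C = row A − 1·row B = (96, 1, −1)   [check: 1·200 − 1·104 = 96]
  104 = 1·96 + 8   → row D = row B − 1·row C = (8, −1, 2)   [check: −1·200 + 2·104 = 8]
  96 = 12·8 + 0   → remainder 0, stop. gcd = 8 (last nonzero row D).
So gcd(104, 200) = 8, with Bézout identity −1·200 + 2·104 = 8. Containment (⊇): the Bézout identity exhibits 8 as an element of (104, 200), giving (8) ⊆ (104, 200). Containment (⊆): since 8 | 104 and 8 | 200 (104 = 8·13, 200 = 8·25), every Z-linear combination of 104 and 200 is divisible by 8, so (104, 200) ⊆ (8). Therefore (104, 200) = (8), d = 8.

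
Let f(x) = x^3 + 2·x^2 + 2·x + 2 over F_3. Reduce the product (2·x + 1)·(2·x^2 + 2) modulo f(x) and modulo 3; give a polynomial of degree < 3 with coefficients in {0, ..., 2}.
a · b ≡ 2·x (mod f(x))

Multiply as integer polynomials: a · b = 4·x^3 + 2·x^2 + 4·x + 2. Reducing coefficients mod 3: a · b ≡ x^3 + 2·x^2 + x + 2. Now divide by f(x) = x^3 + 2·x^2 + 2·x + 2 in F_3[x], eliminating the leading term at each step:
  leading term x^3: subtract (1)·f(x) = x^3 + 2·x^2 + 2·x + 2, leaving 2·x (coefficients mod 3)
The degree is now < 3, so this is the remainder. Hence a · b ≡ 2·x in F_3[x]/(f).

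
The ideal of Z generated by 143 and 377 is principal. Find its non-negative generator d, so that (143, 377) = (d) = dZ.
(143, 377) = (13); d = 13

In the PID Z, (a, b) is generated by gcd(a, b). Compute gcd(377, 143) with the extended Euclidean algorithm, tracking rows (r, s, t) with s·377 + t·143 = r:
  row A: (377, 1, 0)   [1·377 + 0·143 = 377]
  row B: (143, 0, 1)   [0·377 + 1·143 = 143]
  377 = 2·143 + 91   → row C = row A − 2·row B = (91, 1, −2)   [check: 1·377 − 2·143 = 91]
  143 = 1·91 + 52   → row D = row B − 1·row C = (52, −1, 3)   [check: −1·377 + 3·143 = 52]
  91 = 1·52 + 39   → row E = row C − 1·row D = (39, 2, −5)   [check: 2·377 − 5·143 = 39]
  52 = 1·39 + 13   → row F = row D − 1·row E = (13, −3, 8)   [check: −3·377 + 8·143 = 13]
  39 = 3·13 + 0   → remainder 0, stop. gcd = 13 (last nonzero row F).
So gcd(143, 377) = 13, with Bézout identity −3·377 + 8·143 = 13. Containment (⊇): the Bézout identity exhibits 13 as an element of (143, 377), giving (13) ⊆ (143, 377). Containment (⊆): since 13 | 143 and 13 | 377 (143 = 13·11, 377 = 13·29), every Z-linear combination of 143 and 377 is divisible by 13, so (143, 377) ⊆ (13). Therefore (143, 377) = (13), d = 13.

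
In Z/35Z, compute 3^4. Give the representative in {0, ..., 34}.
Use repeated squaring. Binary(4) = 100. Walk through the bits of the exponent 4 left-to-right: at each bit after the leading one, square the running value, then multiply by 3 if the bit is 1 (always reducing mod 35):
  bit 1 = 1 (leading): start with 3.
  bit 2 = 0: square 3^2 = 9 (mod 35).
  bit 3 = 0: square 9^2 = 81 ≡ 11 (mod 35).
Final value: 3^4 ≡ 11 (mod 35).

Final answer: 11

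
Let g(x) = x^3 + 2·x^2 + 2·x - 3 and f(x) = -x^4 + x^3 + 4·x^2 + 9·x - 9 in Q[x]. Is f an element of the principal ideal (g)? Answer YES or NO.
YES

In Q[x] the ideal (g) consists of all multiples of g, so f ∈ (g) iff g | f, i.e. iff the remainder of f on division by g is 0. Divide f by g (g is monic, so eliminate the leading term of the running remainder at each step):
  leading term -x^4: subtract (-x)·g(x) = -x^4 - 2·x^3 - 2·x^2 + 3·x, leaving 3·x^3 + 6·x^2 + 6·x - 9
  leading term 3·x^3: subtract (3)·g(x) = 3·x^3 + 6·x^2 + 6·x - 9, leaving 0
The remainder is 0, so f(x) = g(x) · h(x) with h(x) = 3 - x. Hence g | f, i.e. f ∈ (g).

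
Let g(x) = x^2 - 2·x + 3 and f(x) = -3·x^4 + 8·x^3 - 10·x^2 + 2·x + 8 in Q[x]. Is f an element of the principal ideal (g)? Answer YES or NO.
NO

In Q[x] the ideal (g) consists of all multiples of g, so f ∈ (g) iff g | f, i.e. iff the remainder of f on division by g is 0. Divide f by g (g is monic, so eliminate the leading term of the running remainder at each step):
  leading term -3·x^4: subtract (-3·x^2)·g(x) = -3·x^4 + 6·x^3 - 9·x^2, leaving 2·x^3 - x^2 + 2·x + 8
  leading term 2·x^3: subtract (2·x)·g(x) = 2·x^3 - 4·x^2 + 6·x, leaving 3·x^2 - 4·x + 8
  leading term 3·x^2: subtract (3)·g(x) = 3·x^2 - 6·x + 9, leaving 2·x - 1
The remainder r(x) = 2·x - 1 ≠ 0 (and deg r < deg g), so g ∤ f, i.e. f ∉ (g).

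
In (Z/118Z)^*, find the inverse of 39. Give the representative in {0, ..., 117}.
39^(−1) ≡ 115 (mod 118)

Apply the extended Euclidean algorithm to (118, 39), tracking rows (r, s, t) with s·118 + t·39 = r. Each division r_prev = q·r_cur + r_new produces the new row as (previous row) − q·(current row):
  row A: (118, 1, 0)   [1·118 + 0·39 = 118]
  row B: (39, 0, 1)   [0·118 + 1·39 = 39]
  118 = 3·39 + 1   → row C = row A − 3·row B = (1, 1, −3)   [check: 1·118 − 3·39 = 1]
  39 = 39·1 + 0   → remainder 0, stop. gcd = 1 (last nonzero row C).
The gcd is 1, so 39 is invertible mod 118. The last nonzero row gives 1·118 − 3·39 = 1, so t = −3. So 39^(−1) ≡ −3 ≡ 115 (mod 118). Verify: 39 · 115 = 4485 ≡ 1 (mod 118). ✓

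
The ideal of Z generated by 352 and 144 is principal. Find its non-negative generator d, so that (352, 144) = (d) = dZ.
(352, 144) = (16); d = 16

In the PID Z, (a, b) is generated by gcd(a, b). Compute gcd(352, 144) with the extended Euclidean algorithm, tracking rows (r, s, t) with s·352 + t·144 = r:
  row A: (352, 1, 0)   [1·352 + 0·144 = 352]
  row B: (144, 0, 1)   [0·352 + 1·144 = 144]
  352 = 2·144 + 64   → row C = row A − 2·row B = (64, 1, −2)   [check: 1·352 − 2·144 = 64]
  144 = 2·64 + 16   → row D = row B − 2·row C = (16, −2, 5)   [check: −2·352 + 5·144 = 16]
  64 = 4·16 + 0   → remainder 0, stop. gcd = 16 (last nonzero row D).
So gcd(352, 144) = 16, with Bézout identity −2·352 + 5·144 = 16. Containment (⊇): the Bézout identity exhibits 16 as an element of (352, 144), giving (16) ⊆ (352, 144). Containment (⊆): since 16 | 352 and 16 | 144 (352 = 16·22, 144 = 16·9), every Z-linear combination of 352 and 144 is divisible by 16, so (352, 144) ⊆ (16). Therefore (352, 144) = (16), d = 16.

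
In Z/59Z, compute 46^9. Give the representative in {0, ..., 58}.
29

Use repeated squaring. Binary(9) = 1001. Walk through the bits of the exponent 9 left-to-right: at each bit after the leading one, square the running value, then multiply by 46 if the bit is 1 (always reducing mod 59):
  bit 1 = 1 (leading): start with 46.
  bit 2 = 0: square 46^2 = 2116 ≡ 51 (mod 59).
  bit 3 = 0: square 51^2 = 2601 ≡ 5 (mod 59).
  bit 4 = 1: square 5^2 = 25; bit is 1, so multiply 25·46 = 1150 ≡ 29 (mod 59).
Final value: 46^9 ≡ 29 (mod 59).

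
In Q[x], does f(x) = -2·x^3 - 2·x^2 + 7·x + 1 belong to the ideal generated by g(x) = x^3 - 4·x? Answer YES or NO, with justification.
NO

In Q[x] the ideal (g) consists of all multiples of g, so f ∈ (g) iff g | f, i.e. iff the remainder of f on division by g is 0. Divide f by g (g is monic, so eliminate the leading term of the running remainder at each step):
  leading term -2·x^3: subtract (-2)·g(x) = -2·x^3 + 8·x, leaving -2·x^2 - x + 1
The remainder r(x) = -2·x^2 - x + 1 ≠ 0 (and deg r < deg g), so g ∤ f, i.e. f ∉ (g).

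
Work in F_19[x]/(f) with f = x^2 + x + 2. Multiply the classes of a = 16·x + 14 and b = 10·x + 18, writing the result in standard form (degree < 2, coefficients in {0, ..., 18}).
Multiply as integer polynomials: a · b = 160·x^2 + 428·x + 252. Reducing coefficients mod 19: a · b ≡ 8·x^2 + 10·x + 5. Now divide by f(x) = x^2 + x + 2 in F_19[x], eliminating the leading term at each step:
  leading term 8·x^2: subtract (8)·f(x) = 8·x^2 + 8·x + 16, leaving 2·x + 8 (coefficients mod 19)
The degree is now < 2, so this is the remainder. Hence a · b ≡ 2·x + 8 in F_19[x]/(f).

Final answer: a · b ≡ 2·x + 8 (mod f(x))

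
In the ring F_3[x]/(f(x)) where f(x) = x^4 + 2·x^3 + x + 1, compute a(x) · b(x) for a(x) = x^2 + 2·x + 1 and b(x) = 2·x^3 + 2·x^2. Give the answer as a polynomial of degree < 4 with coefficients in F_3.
a · b ≡ 2·x^3 + 2·x + 1 (mod f(x))

Multiply as integer polynomials: a · b = 2·x^5 + 6·x^4 + 6·x^3 + 2·x^2. Reducing coefficients mod 3: a · b ≡ 2·x^5 + 2·x^2. Now divide by f(x) = x^4 + 2·x^3 + x + 1 in F_3[x], eliminating the leading term at each step:
  leading term 2·x^5: subtract (2·x)·f(x) = 2·x^5 + x^4 + 2·x^2 + 2·x, leaving 2·x^4 + x (coefficients mod 3)
  leading term 2·x^4: subtract (2)·f(x) = 2·x^4 + x^3 + 2·x + 2, leaving 2·x^3 + 2·x + 1 (coefficients mod 3)
The degree is now < 4, so this is the remainder. Hence a · b ≡ 2·x^3 + 2·x + 1 in F_3[x]/(f).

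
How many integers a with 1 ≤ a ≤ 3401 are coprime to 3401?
3204

The number of a ∈ {1, ..., 3401} with gcd(a, 3401) = 1 is by definition Euler's totient φ(3401). φ is multiplicative, with φ(p^e) = p^e − p^(e−1). Factorise 3401 = 19 · 179. Then
  φ(3401) = (19 − 1) · (179 − 1) = 18 · 178 = 3204.
So there are 3204 such integers.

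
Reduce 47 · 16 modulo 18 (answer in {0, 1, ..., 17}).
Reduce the factors first: 47 ≡ 11 (mod 18), so 47 · 16 ≡ 11 · 16 (mod 18). 11 · 16 = 176. Dividing by 18: 176 = 9·18 + 14. So (47 · 16) mod 18 = 14.

Final answer: 14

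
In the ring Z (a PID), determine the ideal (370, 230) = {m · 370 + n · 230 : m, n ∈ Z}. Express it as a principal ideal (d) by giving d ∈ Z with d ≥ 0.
In the PID Z, (a, b) is generated by gcd(a, b). Compute gcd(370, 230) with the extended Euclidean algorithm, tracking rows (r, s, t) with s·370 + t·230 = r:
  row A: (370, 1, 0)   [1·370 + 0·230 = 370]
  row B: (230, 0, 1)   [0·370 + 1·230 = 230]
  370 = 1·230 + 140   → row C = row A − 1·row B = (140, 1, −1)   [check: 1·370 − 1·230 = 140]
  230 = 1·140 + 90   → row D = row B − 1·row C = (90, −1, 2)   [check: −1·370 + 2·230 = 90]
  140 = 1·90 + 50   → row E = row C − 1·row D = (50, 2, −3)   [check: 2·370 − 3·230 = 50]
  90 = 1·50 + 40   → row F = row D − 1·row E = (40, −3, 5)   [check: −3·370 + 5·230 = 40]
  50 = 1·40 + 10   → row G = row E − 1·row F = (10, 5, −8)   [check: 5·370 − 8·230 = 10]
  40 = 4·10 + 0   → remainder 0, stop. gcd = 10 (last nonzero row G).
So gcd(370, 230) = 10, with Bézout identity 5·370 − 8·230 = 10. Containment (⊇): the Bézout identity exhibits 10 as an element of (370, 230), giving (10) ⊆ (370, 230). Containment (⊆): since 10 | 370 and 10 | 230 (370 = 10·37, 230 = 10·23), every Z-linear combination of 370 and 230 is divisible by 10, so (370, 230) ⊆ (10). Therefore (370, 230) = (10), d = 10.

Final answer: (370, 230) = (10); d = 10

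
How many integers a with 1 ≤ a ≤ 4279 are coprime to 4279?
3880

The number of a ∈ {1, ..., 4279} with gcd(a, 4279) = 1 is by definition Euler's totient φ(4279). φ is multiplicative, with φ(p^e) = p^e − p^(e−1). Factorise 4279 = 11 · 389. Then
  φ(4279) = (11 − 1) · (389 − 1) = 10 · 388 = 3880.
So there are 3880 such integers.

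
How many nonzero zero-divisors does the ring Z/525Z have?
In Z/525Z each nonzero element is either a unit (gcd with 525 is 1) or a zero-divisor (gcd > 1). The number of units is φ(525): factorise 525 = 3 · 5^2 · 7, so φ(525) = (3 − 1) · (5^2 − 5^1) · (7 − 1) = 2 · 20 · 6 = 240. The nonzero elements number 525 − 1 = 524. Hence the nonzero zero-divisors number 524 − 240 = 284.

Final answer: Z/525Z has 284 nonzero zero-divisors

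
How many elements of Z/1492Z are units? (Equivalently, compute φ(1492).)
An element a ∈ Z/1492Z is a unit iff gcd(a, 1492) = 1, so the number of units is φ(1492). φ is multiplicative, with φ(p^e) = p^e − p^(e−1). Factorise 1492 = 2^2 · 373. Then
  φ(1492) = (2^2 − 2^1) · (373 − 1) = 2 · 372 = 744.

Final answer: Z/1492Z has φ(1492) = 744 units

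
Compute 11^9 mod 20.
Use repeated squaring. Binary(9) = 1001. Walk through the bits of the exponent 9 left-to-right: at each bit after the leading one, square the running value, then multiply by 11 if the bit is 1 (always reducing mod 20):
  bit 1 = 1 (leading): start with 11.
  bit 2 = 0: square 11^2 = 121 ≡ 1 (mod 20).
  bit 3 = 0: square 1^2 = 1 (mod 20).
  bit 4 = 1: square 1^2 = 1; bit is 1, so multiply 1·11 = 11 (mod 20).
Final value: 11^9 ≡ 11 (mod 20).

Final answer: 11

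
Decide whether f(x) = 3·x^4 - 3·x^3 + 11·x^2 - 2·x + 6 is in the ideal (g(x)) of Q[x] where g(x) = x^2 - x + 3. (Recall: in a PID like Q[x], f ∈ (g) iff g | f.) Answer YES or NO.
In Q[x] the ideal (g) consists of all multiples of g, so f ∈ (g) iff g | f, i.e. iff the remainder of f on division by g is 0. Divide f by g (g is monic, so eliminate the leading term of the running remainder at each step):
  leading term 3·x^4: subtract (3·x^2)·g(x) = 3·x^4 - 3·x^3 + 9·x^2, leaving 2·x^2 - 2·x + 6
  leading term 2·x^2: subtract (2)·g(x) = 2·x^2 - 2·x + 6, leaving 0
The remainder is 0, so f(x) = g(x) · h(x) with h(x) = 3·x^2 + 2. Hence g | f, i.e. f ∈ (g).

Final answer: YES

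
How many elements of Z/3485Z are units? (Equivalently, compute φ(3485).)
An element a ∈ Z/3485Z is a unit iff gcd(a, 3485) = 1, so the number of units is φ(3485). φ is multiplicative, with φ(p^e) = p^e − p^(e−1). Factorise 3485 = 5 · 17 · 41. Then
  φ(3485) = (5 − 1) · (17 − 1) · (41 − 1) = 4 · 16 · 40 = 2560.

Final answer: Z/3485Z has φ(3485) = 2560 units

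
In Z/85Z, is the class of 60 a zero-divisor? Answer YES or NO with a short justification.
gcd(60, 85) = 5 > 1, so 60 is not a unit in Z/85Z. In Z/nZ every nonzero non-unit is a zero-divisor: explicitly, take b = 85/gcd = 17 ≠ 0 (mod 85); then 60·17 = 1020 = 12·85, i.e. 60·17 ≡ 0 (mod 85). So 60 is a zero-divisor.

Final answer: YES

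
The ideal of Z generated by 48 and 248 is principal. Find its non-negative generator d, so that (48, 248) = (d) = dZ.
(48, 248) = (8); d = 8

In the PID Z, (a, b) is generated by gcd(a, b). Compute gcd(248, 48) with the extended Euclidean algorithm, tracking rows (r, s, t) with s·248 + t·48 = r:
  row A: (248, 1, 0)   [1·248 + 0·48 = 248]
  row B: (48, 0, 1)   [0·248 + 1·48 = 48]
  248 = 5·48 + 8   → row C = row A − 5·row B = (8, 1, −5)   [check: 1·248 − 5·48 = 8]
  48 = 6·8 + 0   → remainder 0, stop. gcd = 8 (last nonzero row C).
So gcd(48, 248) = 8, with Bézout identity 1·248 − 5·48 = 8. Containment (⊇): the Bézout identity exhibits 8 as an element of (48, 248), giving (8) ⊆ (48, 248). Containment (⊆): since 8 | 48 and 8 | 248 (48 = 8·6, 248 = 8·31), every Z-linear combination of 48 and 248 is divisible by 8, so (48, 248) ⊆ (8). Therefore (48, 248) = (8), d = 8.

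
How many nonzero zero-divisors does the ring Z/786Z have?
Z/786Z has 525 nonzero zero-divisors

In Z/786Z each nonzero element is either a unit (gcd with 786 is 1) or a zero-divisor (gcd > 1). The number of units is φ(786): factorise 786 = 2 · 3 · 131, so φ(786) = (2 − 1) · (3 − 1) · (131 − 1) = 1 · 2 · 130 = 260. The nonzero elements number 786 − 1 = 785. Hence the nonzero zero-divisors number 785 − 260 = 525.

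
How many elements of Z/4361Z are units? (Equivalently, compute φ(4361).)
An element a ∈ Z/4361Z is a unit iff gcd(a, 4361) = 1, so the number of units is φ(4361). φ is multiplicative, with φ(p^e) = p^e − p^(e−1). Factorise 4361 = 7^2 · 89. Then
  φ(4361) = (7^2 − 7^1) · (89 − 1) = 42 · 88 = 3696.

Final answer: Z/4361Z has φ(4361) = 3696 units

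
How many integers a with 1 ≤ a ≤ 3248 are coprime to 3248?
1344

The number of a ∈ {1, ..., 3248} with gcd(a, 3248) = 1 is by definition Euler's totient φ(3248). φ is multiplicative, with φ(p^e) = p^e − p^(e−1). Factorise 3248 = 2^4 · 7 · 29. Then
  φ(3248) = (2^4 − 2^3) · (7 − 1) · (29 − 1) = 8 · 6 · 28 = 1344.
So there are 1344 such integers.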